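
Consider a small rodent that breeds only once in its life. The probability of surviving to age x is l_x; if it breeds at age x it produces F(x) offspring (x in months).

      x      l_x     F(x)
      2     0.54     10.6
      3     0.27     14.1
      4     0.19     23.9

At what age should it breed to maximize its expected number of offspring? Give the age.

2

Expected offspring if breeding at age x = l_x × F(x):
  age 2: 0.54 × 10.6 = 5.724
  age 3: 0.27 × 14.1 = 3.807
  age 4: 0.19 × 23.9 = 4.541
Maximum at age 2 (5.724).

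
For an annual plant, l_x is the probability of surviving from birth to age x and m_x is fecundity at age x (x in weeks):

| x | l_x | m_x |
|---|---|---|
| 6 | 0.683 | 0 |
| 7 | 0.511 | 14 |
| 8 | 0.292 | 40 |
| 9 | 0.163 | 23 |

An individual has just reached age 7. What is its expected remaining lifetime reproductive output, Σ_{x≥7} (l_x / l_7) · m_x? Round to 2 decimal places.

44.19

l_7 = 0.511. Conditional survival from age 7 to x is l_x / l_7.
  x=7: (0.511/0.511) × 14 = 14.0000
  x=8: (0.292/0.511) × 40 = 22.8571
  x=9: (0.163/0.511) × 23 = 7.3366
Sum = 14.0000 + 22.8571 + 7.3366 = 44.1937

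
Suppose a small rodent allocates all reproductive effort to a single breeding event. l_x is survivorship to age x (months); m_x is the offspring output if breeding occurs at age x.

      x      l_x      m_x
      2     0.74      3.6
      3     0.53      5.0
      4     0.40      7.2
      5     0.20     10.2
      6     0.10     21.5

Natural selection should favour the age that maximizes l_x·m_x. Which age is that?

4

Expected offspring if breeding at age x = l_x × m_x:
  age 2: 0.74 × 3.6 = 2.664
  age 3: 0.53 × 5.0 = 2.650
  age 4: 0.40 × 7.2 = 2.880
  age 5: 0.20 × 10.2 = 2.040
  age 6: 0.10 × 21.5 = 2.150
Maximum at age 4 (2.880).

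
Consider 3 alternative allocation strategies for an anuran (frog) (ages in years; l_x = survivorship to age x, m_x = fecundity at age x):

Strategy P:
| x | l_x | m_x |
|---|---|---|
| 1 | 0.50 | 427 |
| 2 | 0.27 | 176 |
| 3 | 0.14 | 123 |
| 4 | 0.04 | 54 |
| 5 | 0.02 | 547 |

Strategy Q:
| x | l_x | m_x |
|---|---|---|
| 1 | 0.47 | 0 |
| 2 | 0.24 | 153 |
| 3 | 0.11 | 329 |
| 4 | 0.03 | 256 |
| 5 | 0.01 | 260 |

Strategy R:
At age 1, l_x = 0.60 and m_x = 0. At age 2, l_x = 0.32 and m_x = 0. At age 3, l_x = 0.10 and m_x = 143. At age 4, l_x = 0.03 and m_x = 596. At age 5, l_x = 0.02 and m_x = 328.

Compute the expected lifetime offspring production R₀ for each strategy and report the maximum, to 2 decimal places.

Strategy P: R₀ = 0.50×427 + 0.27×176 + 0.14×123 + 0.04×54 + 0.02×547 = 291.3400
Strategy Q: R₀ = 0.47×0 + 0.24×153 + 0.11×329 + 0.03×256 + 0.01×260 = 83.1900
Strategy R: R₀ = 0.60×0 + 0.32×0 + 0.10×143 + 0.03×596 + 0.02×328 = 38.7400
Highest R₀: strategy P with 291.3400.

291.34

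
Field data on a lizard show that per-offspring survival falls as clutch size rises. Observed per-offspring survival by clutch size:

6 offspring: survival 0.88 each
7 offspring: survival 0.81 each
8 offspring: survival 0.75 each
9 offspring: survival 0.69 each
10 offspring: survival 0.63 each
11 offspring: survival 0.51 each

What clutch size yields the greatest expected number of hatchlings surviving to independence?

Expected hatchlings surviving to independence = c × s(c):
  c=6: 6 × 0.88 = 5.280
  c=7: 7 × 0.81 = 5.670
  c=8: 8 × 0.75 = 6.000
  c=9: 9 × 0.69 = 6.210
  c=10: 10 × 0.63 = 6.300
  c=11: 11 × 0.51 = 5.610
Maximum at c = 10 (6.300 hatchlings surviving to independence).

10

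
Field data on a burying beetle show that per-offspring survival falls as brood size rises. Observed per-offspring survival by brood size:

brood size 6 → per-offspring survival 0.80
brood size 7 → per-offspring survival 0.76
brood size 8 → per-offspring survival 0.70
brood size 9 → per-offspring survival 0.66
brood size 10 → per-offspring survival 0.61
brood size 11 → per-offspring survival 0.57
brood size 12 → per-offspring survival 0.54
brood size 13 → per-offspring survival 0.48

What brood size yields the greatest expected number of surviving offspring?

Expected surviving offspring = c × s(c):
  c=6: 6 × 0.80 = 4.800
  c=7: 7 × 0.76 = 5.320
  c=8: 8 × 0.70 = 5.600
  c=9: 9 × 0.66 = 5.940
  c=10: 10 × 0.61 = 6.100
  c=11: 11 × 0.57 = 6.270
  c=12: 12 × 0.54 = 6.480
  c=13: 13 × 0.48 = 6.240
Maximum at c = 12 (6.480 surviving offspring).

12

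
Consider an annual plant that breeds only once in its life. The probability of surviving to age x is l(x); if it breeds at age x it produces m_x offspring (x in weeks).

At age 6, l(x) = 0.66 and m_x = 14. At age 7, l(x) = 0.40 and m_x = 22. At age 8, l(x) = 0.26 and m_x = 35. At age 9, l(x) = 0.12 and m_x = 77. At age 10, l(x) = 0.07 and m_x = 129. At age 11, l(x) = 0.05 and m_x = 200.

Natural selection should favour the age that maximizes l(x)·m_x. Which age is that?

Expected offspring if breeding at age x = l(x) × m_x:
  age 6: 0.66 × 14 = 9.240
  age 7: 0.40 × 22 = 8.800
  age 8: 0.26 × 35 = 9.100
  age 9: 0.12 × 77 = 9.240
  age 10: 0.07 × 129 = 9.030
  age 11: 0.05 × 200 = 10.000
Maximum at age 11 (10.000).

11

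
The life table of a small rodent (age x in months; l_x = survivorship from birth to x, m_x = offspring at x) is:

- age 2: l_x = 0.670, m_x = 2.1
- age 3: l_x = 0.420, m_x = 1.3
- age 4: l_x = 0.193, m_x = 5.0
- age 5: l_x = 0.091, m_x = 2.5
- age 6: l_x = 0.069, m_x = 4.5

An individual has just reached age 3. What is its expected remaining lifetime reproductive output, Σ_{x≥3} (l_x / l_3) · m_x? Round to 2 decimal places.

4.88

l_3 = 0.420. Conditional survival from age 3 to x is l_x / l_3.
  x=3: (0.420/0.420) × 1.3 = 1.3000
  x=4: (0.193/0.420) × 5.0 = 2.2976
  x=5: (0.091/0.420) × 2.5 = 0.5417
  x=6: (0.069/0.420) × 4.5 = 0.7393
Sum = 1.3000 + 2.2976 + 0.5417 + 0.7393 = 4.8786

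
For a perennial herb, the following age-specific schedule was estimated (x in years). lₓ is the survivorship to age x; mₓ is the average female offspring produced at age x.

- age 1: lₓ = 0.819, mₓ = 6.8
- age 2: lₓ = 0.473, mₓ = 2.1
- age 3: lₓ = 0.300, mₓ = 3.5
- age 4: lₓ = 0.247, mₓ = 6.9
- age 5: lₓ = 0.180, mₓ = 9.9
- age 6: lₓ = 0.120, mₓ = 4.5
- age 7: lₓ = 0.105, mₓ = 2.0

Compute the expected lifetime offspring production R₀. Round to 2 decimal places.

R₀ = Σ lₓ mₓ:
  age 1: 0.819 × 6.8 = 5.5692
  age 2: 0.473 × 2.1 = 0.9933
  age 3: 0.300 × 3.5 = 1.0500
  age 4: 0.247 × 6.9 = 1.7043
  age 5: 0.180 × 9.9 = 1.7820
  age 6: 0.120 × 4.5 = 0.5400
  age 7: 0.105 × 2.0 = 0.2100
R₀ = 5.5692 + 0.9933 + 1.0500 + 1.7043 + 1.7820 + 0.5400 + 0.2100 = 11.8488

11.85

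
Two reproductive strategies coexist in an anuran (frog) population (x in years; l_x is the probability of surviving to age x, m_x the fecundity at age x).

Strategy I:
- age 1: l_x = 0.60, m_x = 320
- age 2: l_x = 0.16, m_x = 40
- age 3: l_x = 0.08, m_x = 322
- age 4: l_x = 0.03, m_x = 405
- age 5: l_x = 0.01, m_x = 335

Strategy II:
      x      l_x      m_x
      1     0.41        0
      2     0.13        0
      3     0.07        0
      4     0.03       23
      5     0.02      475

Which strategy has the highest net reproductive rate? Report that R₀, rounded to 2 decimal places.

Strategy I: R₀ = 0.60×320 + 0.16×40 + 0.08×322 + 0.03×405 + 0.01×335 = 239.6600
Strategy II: R₀ = 0.41×0 + 0.13×0 + 0.07×0 + 0.03×23 + 0.02×475 = 10.1900
Highest R₀: strategy I with 239.6600.

239.66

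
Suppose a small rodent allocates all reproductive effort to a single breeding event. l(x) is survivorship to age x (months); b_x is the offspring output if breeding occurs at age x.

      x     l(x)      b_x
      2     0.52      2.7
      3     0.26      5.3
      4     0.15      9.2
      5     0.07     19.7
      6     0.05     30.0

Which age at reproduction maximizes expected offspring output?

6

Expected offspring if breeding at age x = l(x) × b_x:
  age 2: 0.52 × 2.7 = 1.404
  age 3: 0.26 × 5.3 = 1.378
  age 4: 0.15 × 9.2 = 1.380
  age 5: 0.07 × 19.7 = 1.379
  age 6: 0.05 × 30.0 = 1.500
Maximum at age 6 (1.500).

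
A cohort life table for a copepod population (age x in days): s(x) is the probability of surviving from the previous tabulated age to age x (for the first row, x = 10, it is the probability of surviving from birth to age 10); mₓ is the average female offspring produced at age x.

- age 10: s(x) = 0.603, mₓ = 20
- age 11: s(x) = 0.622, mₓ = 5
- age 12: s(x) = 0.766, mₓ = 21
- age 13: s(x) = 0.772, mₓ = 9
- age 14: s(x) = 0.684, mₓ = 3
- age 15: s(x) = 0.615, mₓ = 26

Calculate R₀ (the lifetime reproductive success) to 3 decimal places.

24.846

Survivorship from birth: l_x = s_10·s_11·…·s_x.
  l_10 = 0.60300
  l_11 = 0.37507
  l_12 = 0.28730
  l_13 = 0.22180
  l_14 = 0.15171
  l_15 = 0.09330
R₀ = Σ l_x mₓ:
  age 10: 0.60300 × 20 = 12.0600
  age 11: 0.37507 × 5 = 1.8754
  age 12: 0.28730 × 21 = 6.0333
  age 13: 0.22180 × 9 = 1.9962
  age 14: 0.15171 × 3 = 0.4551
  age 15: 0.09330 × 26 = 2.4258
R₀ = 12.0600 + 1.8754 + 6.0333 + 1.9962 + 0.4551 + 2.4258 = 24.8458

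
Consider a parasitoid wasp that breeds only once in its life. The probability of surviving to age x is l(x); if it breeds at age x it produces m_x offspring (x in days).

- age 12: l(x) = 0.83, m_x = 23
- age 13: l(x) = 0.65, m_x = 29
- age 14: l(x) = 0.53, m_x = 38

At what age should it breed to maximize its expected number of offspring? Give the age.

Expected offspring if breeding at age x = l(x) × m_x:
  age 12: 0.83 × 23 = 19.090
  age 13: 0.65 × 29 = 18.850
  age 14: 0.53 × 38 = 20.140
Maximum at age 14 (20.140).

14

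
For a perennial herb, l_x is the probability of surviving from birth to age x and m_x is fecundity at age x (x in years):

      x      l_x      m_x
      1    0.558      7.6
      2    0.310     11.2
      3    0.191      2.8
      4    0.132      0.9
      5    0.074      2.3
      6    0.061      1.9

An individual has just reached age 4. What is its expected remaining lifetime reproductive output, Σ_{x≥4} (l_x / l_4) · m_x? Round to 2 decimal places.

3.07

l_4 = 0.132. Conditional survival from age 4 to x is l_x / l_4.
  x=4: (0.132/0.132) × 0.9 = 0.9000
  x=5: (0.074/0.132) × 2.3 = 1.2894
  x=6: (0.061/0.132) × 1.9 = 0.8780
Sum = 0.9000 + 1.2894 + 0.8780 = 3.0674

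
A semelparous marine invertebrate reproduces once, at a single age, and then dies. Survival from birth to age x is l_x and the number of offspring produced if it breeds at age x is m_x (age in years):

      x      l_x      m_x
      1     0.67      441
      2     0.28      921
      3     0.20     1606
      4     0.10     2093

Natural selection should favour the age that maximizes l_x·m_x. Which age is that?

Expected offspring if breeding at age x = l_x × m_x:
  age 1: 0.67 × 441 = 295.470
  age 2: 0.28 × 921 = 257.880
  age 3: 0.20 × 1606 = 321.200
  age 4: 0.10 × 2093 = 209.300
Maximum at age 3 (321.200).

3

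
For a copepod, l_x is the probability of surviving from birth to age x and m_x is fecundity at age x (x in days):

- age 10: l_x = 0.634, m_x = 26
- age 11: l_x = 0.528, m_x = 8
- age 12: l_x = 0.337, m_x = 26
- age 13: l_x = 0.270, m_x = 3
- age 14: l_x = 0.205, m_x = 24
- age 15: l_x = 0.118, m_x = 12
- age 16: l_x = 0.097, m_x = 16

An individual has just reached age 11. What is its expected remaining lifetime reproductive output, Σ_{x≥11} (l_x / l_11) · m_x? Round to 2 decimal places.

l_11 = 0.528. Conditional survival from age 11 to x is l_x / l_11.
  x=11: (0.528/0.528) × 8 = 8.0000
  x=12: (0.337/0.528) × 26 = 16.5947
  x=13: (0.270/0.528) × 3 = 1.5341
  x=14: (0.205/0.528) × 24 = 9.3182
  x=15: (0.118/0.528) × 12 = 2.6818
  x=16: (0.097/0.528) × 16 = 2.9394
Sum = 8.0000 + 16.5947 + 1.5341 + 9.3182 + 2.6818 + 2.9394 = 41.0682

41.07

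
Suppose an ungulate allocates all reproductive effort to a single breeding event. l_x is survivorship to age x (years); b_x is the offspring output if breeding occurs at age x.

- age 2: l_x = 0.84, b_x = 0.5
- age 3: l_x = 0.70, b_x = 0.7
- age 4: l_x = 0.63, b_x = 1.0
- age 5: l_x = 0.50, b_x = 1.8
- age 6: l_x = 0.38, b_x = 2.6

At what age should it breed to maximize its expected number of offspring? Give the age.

Expected offspring if breeding at age x = l_x × b_x:
  age 2: 0.84 × 0.5 = 0.420
  age 3: 0.70 × 0.7 = 0.490
  age 4: 0.63 × 1.0 = 0.630
  age 5: 0.50 × 1.8 = 0.900
  age 6: 0.38 × 2.6 = 0.988
Maximum at age 6 (0.988).

6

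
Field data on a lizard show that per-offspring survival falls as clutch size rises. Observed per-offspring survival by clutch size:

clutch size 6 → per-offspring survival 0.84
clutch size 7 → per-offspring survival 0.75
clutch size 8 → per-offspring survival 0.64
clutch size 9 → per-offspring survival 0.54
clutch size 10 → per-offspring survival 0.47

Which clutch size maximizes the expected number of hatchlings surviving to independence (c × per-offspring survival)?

Expected hatchlings surviving to independence = c × s(c):
  c=6: 6 × 0.84 = 5.040
  c=7: 7 × 0.75 = 5.250
  c=8: 8 × 0.64 = 5.120
  c=9: 9 × 0.54 = 4.860
  c=10: 10 × 0.47 = 4.700
Maximum at c = 7 (5.250 hatchlings surviving to independence).

7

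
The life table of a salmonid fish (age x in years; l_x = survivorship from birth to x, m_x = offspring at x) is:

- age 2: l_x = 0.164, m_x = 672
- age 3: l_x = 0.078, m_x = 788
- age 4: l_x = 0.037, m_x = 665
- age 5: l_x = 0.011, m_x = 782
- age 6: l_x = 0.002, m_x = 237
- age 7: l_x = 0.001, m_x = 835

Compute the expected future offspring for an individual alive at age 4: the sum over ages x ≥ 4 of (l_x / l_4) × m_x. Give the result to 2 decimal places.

l_4 = 0.037. Conditional survival from age 4 to x is l_x / l_4.
  x=4: (0.037/0.037) × 665 = 665.0000
  x=5: (0.011/0.037) × 782 = 232.4865
  x=6: (0.002/0.037) × 237 = 12.8108
  x=7: (0.001/0.037) × 835 = 22.5676
Sum = 665.0000 + 232.4865 + 12.8108 + 22.5676 = 932.8649

932.86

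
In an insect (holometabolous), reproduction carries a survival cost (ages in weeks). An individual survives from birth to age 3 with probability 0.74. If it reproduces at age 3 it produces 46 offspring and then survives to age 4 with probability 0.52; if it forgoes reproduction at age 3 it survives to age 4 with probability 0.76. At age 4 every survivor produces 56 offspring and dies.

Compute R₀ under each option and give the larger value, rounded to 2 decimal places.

55.59

breed at age 3: R₀ = 0.74 × (46 + 0.52 × 56) = 0.74 × 75.1200 = 55.5888
delay to age 4: R₀ = 0.74 × (0.76 × 56) = 0.74 × 42.5600 = 31.4944
Higher: breed at age 3 (55.5888).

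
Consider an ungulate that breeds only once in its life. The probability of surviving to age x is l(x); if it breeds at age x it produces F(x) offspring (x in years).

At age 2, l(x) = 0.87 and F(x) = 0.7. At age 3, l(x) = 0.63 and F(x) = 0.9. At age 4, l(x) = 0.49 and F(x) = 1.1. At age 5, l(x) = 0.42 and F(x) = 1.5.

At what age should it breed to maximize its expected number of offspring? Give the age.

Expected offspring if breeding at age x = l(x) × F(x):
  age 2: 0.87 × 0.7 = 0.609
  age 3: 0.63 × 0.9 = 0.567
  age 4: 0.49 × 1.1 = 0.539
  age 5: 0.42 × 1.5 = 0.630
Maximum at age 5 (0.630).

5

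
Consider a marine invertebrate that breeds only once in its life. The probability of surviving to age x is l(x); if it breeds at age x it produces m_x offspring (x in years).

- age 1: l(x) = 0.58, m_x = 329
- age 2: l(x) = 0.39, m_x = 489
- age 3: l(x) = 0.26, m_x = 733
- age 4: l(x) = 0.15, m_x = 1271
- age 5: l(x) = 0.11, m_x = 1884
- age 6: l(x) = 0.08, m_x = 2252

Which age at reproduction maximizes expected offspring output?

Expected offspring if breeding at age x = l(x) × m_x:
  age 1: 0.58 × 329 = 190.820
  age 2: 0.39 × 489 = 190.710
  age 3: 0.26 × 733 = 190.580
  age 4: 0.15 × 1271 = 190.650
  age 5: 0.11 × 1884 = 207.240
  age 6: 0.08 × 2252 = 180.160
Maximum at age 5 (207.240).

5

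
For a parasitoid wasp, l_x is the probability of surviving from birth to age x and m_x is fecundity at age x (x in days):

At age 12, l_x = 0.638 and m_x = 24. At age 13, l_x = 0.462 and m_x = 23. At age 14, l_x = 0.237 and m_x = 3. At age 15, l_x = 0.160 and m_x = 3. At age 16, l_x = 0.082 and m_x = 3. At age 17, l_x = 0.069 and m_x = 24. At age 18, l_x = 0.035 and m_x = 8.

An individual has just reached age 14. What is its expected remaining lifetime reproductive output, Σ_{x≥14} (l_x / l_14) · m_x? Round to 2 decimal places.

14.23

l_14 = 0.237. Conditional survival from age 14 to x is l_x / l_14.
  x=14: (0.237/0.237) × 3 = 3.0000
  x=15: (0.160/0.237) × 3 = 2.0253
  x=16: (0.082/0.237) × 3 = 1.0380
  x=17: (0.069/0.237) × 24 = 6.9873
  x=18: (0.035/0.237) × 8 = 1.1814
Sum = 3.0000 + 2.0253 + 1.0380 + 6.9873 + 1.1814 = 14.2321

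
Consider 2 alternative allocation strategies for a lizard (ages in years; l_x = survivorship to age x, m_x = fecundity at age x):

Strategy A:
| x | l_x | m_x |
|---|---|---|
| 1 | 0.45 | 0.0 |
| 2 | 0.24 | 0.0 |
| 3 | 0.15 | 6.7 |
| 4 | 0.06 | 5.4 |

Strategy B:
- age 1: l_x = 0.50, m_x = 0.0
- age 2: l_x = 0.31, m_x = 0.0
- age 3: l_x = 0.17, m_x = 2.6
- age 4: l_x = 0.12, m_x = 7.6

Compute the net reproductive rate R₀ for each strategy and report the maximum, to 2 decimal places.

Strategy A: R₀ = 0.45×0.0 + 0.24×0.0 + 0.15×6.7 + 0.06×5.4 = 1.3290
Strategy B: R₀ = 0.50×0.0 + 0.31×0.0 + 0.17×2.6 + 0.12×7.6 = 1.3540
Highest R₀: strategy B with 1.3540.

1.35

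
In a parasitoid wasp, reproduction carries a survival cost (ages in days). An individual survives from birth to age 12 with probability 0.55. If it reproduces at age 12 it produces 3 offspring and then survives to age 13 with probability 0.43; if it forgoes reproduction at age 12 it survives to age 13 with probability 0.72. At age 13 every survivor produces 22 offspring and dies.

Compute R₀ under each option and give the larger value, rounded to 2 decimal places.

8.71

breed at age 12: R₀ = 0.55 × (3 + 0.43 × 22) = 0.55 × 12.4600 = 6.8530
delay to age 13: R₀ = 0.55 × (0.72 × 22) = 0.55 × 15.8400 = 8.7120
Higher: delay to age 13 (8.7120).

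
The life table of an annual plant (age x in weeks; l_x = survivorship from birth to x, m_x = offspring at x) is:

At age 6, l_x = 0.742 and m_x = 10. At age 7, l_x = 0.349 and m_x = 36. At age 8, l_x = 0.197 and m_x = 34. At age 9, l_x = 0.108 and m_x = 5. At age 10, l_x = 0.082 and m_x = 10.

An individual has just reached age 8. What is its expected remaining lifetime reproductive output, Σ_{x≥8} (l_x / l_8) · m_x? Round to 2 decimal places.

l_8 = 0.197. Conditional survival from age 8 to x is l_x / l_8.
  x=8: (0.197/0.197) × 34 = 34.0000
  x=9: (0.108/0.197) × 5 = 2.7411
  x=10: (0.082/0.197) × 10 = 4.1624
Sum = 34.0000 + 2.7411 + 4.1624 = 40.9036

40.90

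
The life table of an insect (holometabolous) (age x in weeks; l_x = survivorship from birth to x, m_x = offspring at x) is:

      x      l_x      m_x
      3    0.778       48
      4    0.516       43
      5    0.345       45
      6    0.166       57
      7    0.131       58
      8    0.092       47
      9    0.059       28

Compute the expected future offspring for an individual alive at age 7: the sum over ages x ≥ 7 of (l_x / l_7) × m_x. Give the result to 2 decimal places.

l_7 = 0.131. Conditional survival from age 7 to x is l_x / l_7.
  x=7: (0.131/0.131) × 58 = 58.0000
  x=8: (0.092/0.131) × 47 = 33.0076
  x=9: (0.059/0.131) × 28 = 12.6107
Sum = 58.0000 + 33.0076 + 12.6107 = 103.6183

103.62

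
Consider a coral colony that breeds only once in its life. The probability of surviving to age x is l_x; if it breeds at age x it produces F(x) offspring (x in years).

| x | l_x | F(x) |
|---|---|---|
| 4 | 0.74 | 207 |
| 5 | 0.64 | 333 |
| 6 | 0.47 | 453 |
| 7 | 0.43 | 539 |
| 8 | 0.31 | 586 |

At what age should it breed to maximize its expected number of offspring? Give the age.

7

Expected offspring if breeding at age x = l_x × F(x):
  age 4: 0.74 × 207 = 153.180
  age 5: 0.64 × 333 = 213.120
  age 6: 0.47 × 453 = 212.910
  age 7: 0.43 × 539 = 231.770
  age 8: 0.31 × 586 = 181.660
Maximum at age 7 (231.770).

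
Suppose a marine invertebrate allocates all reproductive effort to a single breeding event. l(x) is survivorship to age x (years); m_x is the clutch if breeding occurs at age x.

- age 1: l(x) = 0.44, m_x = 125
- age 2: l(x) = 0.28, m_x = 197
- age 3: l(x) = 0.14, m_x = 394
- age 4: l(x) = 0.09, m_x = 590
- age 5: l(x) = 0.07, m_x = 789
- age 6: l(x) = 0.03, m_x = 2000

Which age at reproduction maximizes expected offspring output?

Expected offspring if breeding at age x = l(x) × m_x:
  age 1: 0.44 × 125 = 55.000
  age 2: 0.28 × 197 = 55.160
  age 3: 0.14 × 394 = 55.160
  age 4: 0.09 × 590 = 53.100
  age 5: 0.07 × 789 = 55.230
  age 6: 0.03 × 2000 = 60.000
Maximum at age 6 (60.000).

6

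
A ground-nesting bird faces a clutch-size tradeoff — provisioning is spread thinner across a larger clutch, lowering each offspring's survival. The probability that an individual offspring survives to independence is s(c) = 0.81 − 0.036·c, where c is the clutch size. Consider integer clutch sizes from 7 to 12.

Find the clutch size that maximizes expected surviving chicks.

Expected surviving chicks = c × s(c):
  c=7: 7 × 0.558 = 3.906
  c=8: 8 × 0.522 = 4.176
  c=9: 9 × 0.486 = 4.374
  c=10: 10 × 0.450 = 4.500
  c=11: 11 × 0.414 = 4.554
  c=12: 12 × 0.378 = 4.536
Maximum at c = 11 (4.554 surviving chicks).

11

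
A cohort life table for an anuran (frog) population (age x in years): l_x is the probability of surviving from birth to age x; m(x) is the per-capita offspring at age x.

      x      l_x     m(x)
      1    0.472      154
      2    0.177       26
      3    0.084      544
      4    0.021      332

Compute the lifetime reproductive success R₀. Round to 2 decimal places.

R₀ = Σ l_x m(x):
  age 1: 0.472 × 154 = 72.6880
  age 2: 0.177 × 26 = 4.6020
  age 3: 0.084 × 544 = 45.6960
  age 4: 0.021 × 332 = 6.9720
R₀ = 72.6880 + 4.6020 + 45.6960 + 6.9720 = 129.9580

129.96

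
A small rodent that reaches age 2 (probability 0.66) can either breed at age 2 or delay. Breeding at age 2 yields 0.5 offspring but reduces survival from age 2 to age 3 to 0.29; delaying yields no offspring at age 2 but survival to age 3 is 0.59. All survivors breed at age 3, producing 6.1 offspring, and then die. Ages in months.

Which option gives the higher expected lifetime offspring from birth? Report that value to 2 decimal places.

breed at age 2: R₀ = 0.66 × (0.5 + 0.29 × 6.1) = 0.66 × 2.2690 = 1.4975
delay to age 3: R₀ = 0.66 × (0.59 × 6.1) = 0.66 × 3.5990 = 2.3753
Higher: delay to age 3 (2.3753).

2.38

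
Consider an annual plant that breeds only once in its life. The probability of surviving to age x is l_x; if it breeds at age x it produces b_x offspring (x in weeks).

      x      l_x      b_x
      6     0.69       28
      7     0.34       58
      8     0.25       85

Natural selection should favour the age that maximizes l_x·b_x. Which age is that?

Expected offspring if breeding at age x = l_x × b_x:
  age 6: 0.69 × 28 = 19.320
  age 7: 0.34 × 58 = 19.720
  age 8: 0.25 × 85 = 21.250
Maximum at age 8 (21.250).

8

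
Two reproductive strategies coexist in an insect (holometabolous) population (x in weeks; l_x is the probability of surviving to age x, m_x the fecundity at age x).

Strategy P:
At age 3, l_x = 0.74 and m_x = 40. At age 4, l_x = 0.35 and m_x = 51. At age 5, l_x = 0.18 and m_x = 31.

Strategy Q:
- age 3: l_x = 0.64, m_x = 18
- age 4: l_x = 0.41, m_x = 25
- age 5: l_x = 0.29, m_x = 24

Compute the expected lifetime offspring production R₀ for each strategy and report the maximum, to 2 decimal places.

Strategy P: R₀ = 0.74×40 + 0.35×51 + 0.18×31 = 53.0300
Strategy Q: R₀ = 0.64×18 + 0.41×25 + 0.29×24 = 28.7300
Highest R₀: strategy P with 53.0300.

53.03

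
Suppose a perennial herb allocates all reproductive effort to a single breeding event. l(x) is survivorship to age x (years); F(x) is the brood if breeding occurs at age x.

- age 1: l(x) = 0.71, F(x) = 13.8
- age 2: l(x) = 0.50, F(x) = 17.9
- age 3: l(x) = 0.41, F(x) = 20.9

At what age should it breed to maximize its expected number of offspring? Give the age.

1

Expected offspring if breeding at age x = l(x) × F(x):
  age 1: 0.71 × 13.8 = 9.798
  age 2: 0.50 × 17.9 = 8.950
  age 3: 0.41 × 20.9 = 8.569
Maximum at age 1 (9.798).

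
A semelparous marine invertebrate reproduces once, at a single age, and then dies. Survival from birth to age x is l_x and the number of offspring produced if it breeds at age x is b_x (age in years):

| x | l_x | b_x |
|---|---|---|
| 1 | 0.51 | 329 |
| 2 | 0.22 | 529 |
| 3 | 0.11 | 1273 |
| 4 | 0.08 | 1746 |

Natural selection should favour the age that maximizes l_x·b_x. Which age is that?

Expected offspring if breeding at age x = l_x × b_x:
  age 1: 0.51 × 329 = 167.790
  age 2: 0.22 × 529 = 116.380
  age 3: 0.11 × 1273 = 140.030
  age 4: 0.08 × 1746 = 139.680
Maximum at age 1 (167.790).

1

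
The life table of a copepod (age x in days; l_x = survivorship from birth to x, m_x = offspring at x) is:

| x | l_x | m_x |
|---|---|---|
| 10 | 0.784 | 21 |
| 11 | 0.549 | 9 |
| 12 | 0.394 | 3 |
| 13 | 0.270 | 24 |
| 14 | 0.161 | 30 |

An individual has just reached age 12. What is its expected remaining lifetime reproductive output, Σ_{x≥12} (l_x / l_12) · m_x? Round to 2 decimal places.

31.71

l_12 = 0.394. Conditional survival from age 12 to x is l_x / l_12.
  x=12: (0.394/0.394) × 3 = 3.0000
  x=13: (0.270/0.394) × 24 = 16.4467
  x=14: (0.161/0.394) × 30 = 12.2589
Sum = 3.0000 + 16.4467 + 12.2589 = 31.7056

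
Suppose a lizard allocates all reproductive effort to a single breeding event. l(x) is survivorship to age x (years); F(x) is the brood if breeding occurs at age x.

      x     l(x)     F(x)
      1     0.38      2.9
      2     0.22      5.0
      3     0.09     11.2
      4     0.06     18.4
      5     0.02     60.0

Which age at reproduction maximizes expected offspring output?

Expected offspring if breeding at age x = l(x) × F(x):
  age 1: 0.38 × 2.9 = 1.102
  age 2: 0.22 × 5.0 = 1.100
  age 3: 0.09 × 11.2 = 1.008
  age 4: 0.06 × 18.4 = 1.104
  age 5: 0.02 × 60.0 = 1.200
Maximum at age 5 (1.200).

5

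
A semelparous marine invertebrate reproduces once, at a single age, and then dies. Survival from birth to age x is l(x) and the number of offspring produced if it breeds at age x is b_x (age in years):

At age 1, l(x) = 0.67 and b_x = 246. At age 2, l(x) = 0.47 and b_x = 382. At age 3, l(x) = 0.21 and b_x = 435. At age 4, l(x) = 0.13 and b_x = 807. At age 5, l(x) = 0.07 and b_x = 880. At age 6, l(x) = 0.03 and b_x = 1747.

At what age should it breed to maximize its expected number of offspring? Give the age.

2

Expected offspring if breeding at age x = l(x) × b_x:
  age 1: 0.67 × 246 = 164.820
  age 2: 0.47 × 382 = 179.540
  age 3: 0.21 × 435 = 91.350
  age 4: 0.13 × 807 = 104.910
  age 5: 0.07 × 880 = 61.600
  age 6: 0.03 × 1747 = 52.410
Maximum at age 2 (179.540).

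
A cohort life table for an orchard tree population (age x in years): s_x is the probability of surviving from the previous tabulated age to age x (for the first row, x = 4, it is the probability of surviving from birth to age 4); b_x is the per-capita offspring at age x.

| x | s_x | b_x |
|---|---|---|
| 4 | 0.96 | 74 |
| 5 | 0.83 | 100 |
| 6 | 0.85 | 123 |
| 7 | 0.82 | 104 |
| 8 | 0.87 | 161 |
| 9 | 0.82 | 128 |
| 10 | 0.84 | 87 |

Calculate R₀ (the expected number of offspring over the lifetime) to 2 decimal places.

449.24

Survivorship from birth: l_x = s_4·s_5·…·s_x.
  l_4 = 0.96000
  l_5 = 0.79680
  l_6 = 0.67728
  l_7 = 0.55537
  l_8 = 0.48317
  l_9 = 0.39620
  l_10 = 0.33281
R₀ = Σ l_x b_x:
  age 4: 0.96000 × 74 = 71.0400
  age 5: 0.79680 × 100 = 79.6800
  age 6: 0.67728 × 123 = 83.3054
  age 7: 0.55537 × 104 = 57.7585
  age 8: 0.48317 × 161 = 77.7904
  age 9: 0.39620 × 128 = 50.7136
  age 10: 0.33281 × 87 = 28.9545
R₀ = 71.0400 + 79.6800 + 83.3054 + 57.7585 + 77.7904 + 50.7136 + 28.9545 = 449.2424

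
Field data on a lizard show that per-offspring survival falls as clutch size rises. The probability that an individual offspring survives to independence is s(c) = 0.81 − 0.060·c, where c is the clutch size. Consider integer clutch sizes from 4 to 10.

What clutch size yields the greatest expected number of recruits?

7

Expected recruits = c × s(c):
  c=4: 4 × 0.570 = 2.280
  c=5: 5 × 0.510 = 2.550
  c=6: 6 × 0.450 = 2.700
  c=7: 7 × 0.390 = 2.730
  c=8: 8 × 0.330 = 2.640
  c=9: 9 × 0.270 = 2.430
  c=10: 10 × 0.210 = 2.100
Maximum at c = 7 (2.730 recruits).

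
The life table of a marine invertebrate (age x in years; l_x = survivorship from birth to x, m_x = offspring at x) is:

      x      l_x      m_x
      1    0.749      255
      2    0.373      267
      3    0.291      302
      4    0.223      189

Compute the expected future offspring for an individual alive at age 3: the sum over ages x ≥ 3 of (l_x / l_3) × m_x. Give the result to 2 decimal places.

446.84

l_3 = 0.291. Conditional survival from age 3 to x is l_x / l_3.
  x=3: (0.291/0.291) × 302 = 302.0000
  x=4: (0.223/0.291) × 189 = 144.8351
Sum = 302.0000 + 144.8351 = 446.8351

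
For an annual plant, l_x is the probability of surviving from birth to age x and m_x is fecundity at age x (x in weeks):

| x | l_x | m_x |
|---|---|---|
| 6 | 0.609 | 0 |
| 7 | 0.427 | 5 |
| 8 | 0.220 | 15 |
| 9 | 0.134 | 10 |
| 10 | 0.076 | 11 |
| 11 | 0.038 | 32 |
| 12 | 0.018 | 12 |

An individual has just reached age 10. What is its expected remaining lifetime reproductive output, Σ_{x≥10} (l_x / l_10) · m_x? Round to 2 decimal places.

29.84

l_10 = 0.076. Conditional survival from age 10 to x is l_x / l_10.
  x=10: (0.076/0.076) × 11 = 11.0000
  x=11: (0.038/0.076) × 32 = 16.0000
  x=12: (0.018/0.076) × 12 = 2.8421
Sum = 11.0000 + 16.0000 + 2.8421 = 29.8421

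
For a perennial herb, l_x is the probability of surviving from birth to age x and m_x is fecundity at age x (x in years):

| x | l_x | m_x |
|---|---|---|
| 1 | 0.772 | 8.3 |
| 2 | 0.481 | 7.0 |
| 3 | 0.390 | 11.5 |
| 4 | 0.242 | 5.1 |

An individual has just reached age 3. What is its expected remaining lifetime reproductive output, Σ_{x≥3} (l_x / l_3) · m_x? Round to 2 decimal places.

l_3 = 0.390. Conditional survival from age 3 to x is l_x / l_3.
  x=3: (0.390/0.390) × 11.5 = 11.5000
  x=4: (0.242/0.390) × 5.1 = 3.1646
Sum = 11.5000 + 3.1646 = 14.6646

14.66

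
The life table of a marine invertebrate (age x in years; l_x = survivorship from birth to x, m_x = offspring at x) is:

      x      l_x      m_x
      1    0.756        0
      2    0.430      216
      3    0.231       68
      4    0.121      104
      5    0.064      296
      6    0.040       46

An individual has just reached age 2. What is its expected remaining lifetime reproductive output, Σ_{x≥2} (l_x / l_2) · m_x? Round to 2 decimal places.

330.13

l_2 = 0.430. Conditional survival from age 2 to x is l_x / l_2.
  x=2: (0.430/0.430) × 216 = 216.0000
  x=3: (0.231/0.430) × 68 = 36.5302
  x=4: (0.121/0.430) × 104 = 29.2651
  x=5: (0.064/0.430) × 296 = 44.0558
  x=6: (0.040/0.430) × 46 = 4.2791
Sum = 216.0000 + 36.5302 + 29.2651 + 44.0558 + 4.2791 = 330.1302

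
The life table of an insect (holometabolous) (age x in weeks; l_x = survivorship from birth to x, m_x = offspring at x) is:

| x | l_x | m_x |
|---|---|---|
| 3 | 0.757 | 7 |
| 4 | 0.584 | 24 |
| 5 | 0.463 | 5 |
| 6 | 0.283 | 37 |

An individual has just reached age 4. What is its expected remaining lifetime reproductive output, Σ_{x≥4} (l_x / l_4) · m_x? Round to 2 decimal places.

45.89

l_4 = 0.584. Conditional survival from age 4 to x is l_x / l_4.
  x=4: (0.584/0.584) × 24 = 24.0000
  x=5: (0.463/0.584) × 5 = 3.9640
  x=6: (0.283/0.584) × 37 = 17.9298
Sum = 24.0000 + 3.9640 + 17.9298 = 45.8938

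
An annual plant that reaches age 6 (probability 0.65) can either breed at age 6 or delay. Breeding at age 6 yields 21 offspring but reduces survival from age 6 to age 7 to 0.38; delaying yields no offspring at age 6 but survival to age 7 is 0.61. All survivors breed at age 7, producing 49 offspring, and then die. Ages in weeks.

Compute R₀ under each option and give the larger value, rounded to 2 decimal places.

breed at age 6: R₀ = 0.65 × (21 + 0.38 × 49) = 0.65 × 39.6200 = 25.7530
delay to age 7: R₀ = 0.65 × (0.61 × 49) = 0.65 × 29.8900 = 19.4285
Higher: breed at age 6 (25.7530).

25.75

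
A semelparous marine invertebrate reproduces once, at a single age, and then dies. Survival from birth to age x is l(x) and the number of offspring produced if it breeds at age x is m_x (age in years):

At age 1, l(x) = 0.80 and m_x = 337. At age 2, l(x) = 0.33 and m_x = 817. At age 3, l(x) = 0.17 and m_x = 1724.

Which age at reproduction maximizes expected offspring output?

Expected offspring if breeding at age x = l(x) × m_x:
  age 1: 0.80 × 337 = 269.600
  age 2: 0.33 × 817 = 269.610
  age 3: 0.17 × 1724 = 293.080
Maximum at age 3 (293.080).

3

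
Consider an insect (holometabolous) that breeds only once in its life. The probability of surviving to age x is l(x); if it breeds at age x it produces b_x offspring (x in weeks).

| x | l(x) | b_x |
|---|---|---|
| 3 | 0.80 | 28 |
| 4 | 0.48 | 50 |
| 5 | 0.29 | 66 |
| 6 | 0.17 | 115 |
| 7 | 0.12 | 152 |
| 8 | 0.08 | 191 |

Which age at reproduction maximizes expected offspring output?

Expected offspring if breeding at age x = l(x) × b_x:
  age 3: 0.80 × 28 = 22.400
  age 4: 0.48 × 50 = 24.000
  age 5: 0.29 × 66 = 19.140
  age 6: 0.17 × 115 = 19.550
  age 7: 0.12 × 152 = 18.240
  age 8: 0.08 × 191 = 15.280
Maximum at age 4 (24.000).

4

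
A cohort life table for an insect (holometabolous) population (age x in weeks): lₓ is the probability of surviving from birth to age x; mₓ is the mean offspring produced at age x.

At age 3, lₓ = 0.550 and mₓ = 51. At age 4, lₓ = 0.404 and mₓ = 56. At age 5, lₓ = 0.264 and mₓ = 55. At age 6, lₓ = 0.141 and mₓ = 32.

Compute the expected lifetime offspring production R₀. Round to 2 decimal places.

69.71

R₀ = Σ lₓ mₓ:
  age 3: 0.550 × 51 = 28.0500
  age 4: 0.404 × 56 = 22.6240
  age 5: 0.264 × 55 = 14.5200
  age 6: 0.141 × 32 = 4.5120
R₀ = 28.0500 + 22.6240 + 14.5200 + 4.5120 = 69.7060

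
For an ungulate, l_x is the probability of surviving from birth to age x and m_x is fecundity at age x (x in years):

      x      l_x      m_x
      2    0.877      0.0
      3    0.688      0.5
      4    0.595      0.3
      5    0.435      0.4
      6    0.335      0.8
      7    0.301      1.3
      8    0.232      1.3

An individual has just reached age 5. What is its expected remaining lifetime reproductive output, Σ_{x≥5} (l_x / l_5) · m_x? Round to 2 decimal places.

2.61

l_5 = 0.435. Conditional survival from age 5 to x is l_x / l_5.
  x=5: (0.435/0.435) × 0.4 = 0.4000
  x=6: (0.335/0.435) × 0.8 = 0.6161
  x=7: (0.301/0.435) × 1.3 = 0.8995
  x=8: (0.232/0.435) × 1.3 = 0.6933
Sum = 0.4000 + 0.6161 + 0.8995 + 0.6933 = 2.6090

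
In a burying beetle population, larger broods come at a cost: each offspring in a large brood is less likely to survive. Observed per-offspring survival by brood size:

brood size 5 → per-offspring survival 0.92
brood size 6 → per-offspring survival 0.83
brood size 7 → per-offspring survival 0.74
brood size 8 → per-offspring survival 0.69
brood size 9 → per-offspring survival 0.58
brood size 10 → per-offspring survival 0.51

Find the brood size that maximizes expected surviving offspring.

8

Expected surviving offspring = c × s(c):
  c=5: 5 × 0.92 = 4.600
  c=6: 6 × 0.83 = 4.980
  c=7: 7 × 0.74 = 5.180
  c=8: 8 × 0.69 = 5.520
  c=9: 9 × 0.58 = 5.220
  c=10: 10 × 0.51 = 5.100
Maximum at c = 8 (5.520 surviving offspring).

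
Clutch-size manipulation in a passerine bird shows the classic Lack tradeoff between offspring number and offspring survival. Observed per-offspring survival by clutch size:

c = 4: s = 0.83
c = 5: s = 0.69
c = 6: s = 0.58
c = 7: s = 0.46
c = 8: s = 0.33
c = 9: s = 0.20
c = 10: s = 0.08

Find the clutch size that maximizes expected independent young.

6

Expected independent young = c × s(c):
  c=4: 4 × 0.83 = 3.320
  c=5: 5 × 0.69 = 3.450
  c=6: 6 × 0.58 = 3.480
  c=7: 7 × 0.46 = 3.220
  c=8: 8 × 0.33 = 2.640
  c=9: 9 × 0.20 = 1.800
  c=10: 10 × 0.08 = 0.800
Maximum at c = 6 (3.480 independent young).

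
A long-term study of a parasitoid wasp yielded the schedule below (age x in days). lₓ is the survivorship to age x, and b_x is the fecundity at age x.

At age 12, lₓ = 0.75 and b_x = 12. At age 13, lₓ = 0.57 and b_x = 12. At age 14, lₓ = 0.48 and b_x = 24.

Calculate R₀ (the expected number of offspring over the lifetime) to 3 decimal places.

R₀ = Σ lₓ b_x:
  age 12: 0.75 × 12 = 9.0000
  age 13: 0.57 × 12 = 6.8400
  age 14: 0.48 × 24 = 11.5200
R₀ = 9.0000 + 6.8400 + 11.5200 = 27.3600

27.360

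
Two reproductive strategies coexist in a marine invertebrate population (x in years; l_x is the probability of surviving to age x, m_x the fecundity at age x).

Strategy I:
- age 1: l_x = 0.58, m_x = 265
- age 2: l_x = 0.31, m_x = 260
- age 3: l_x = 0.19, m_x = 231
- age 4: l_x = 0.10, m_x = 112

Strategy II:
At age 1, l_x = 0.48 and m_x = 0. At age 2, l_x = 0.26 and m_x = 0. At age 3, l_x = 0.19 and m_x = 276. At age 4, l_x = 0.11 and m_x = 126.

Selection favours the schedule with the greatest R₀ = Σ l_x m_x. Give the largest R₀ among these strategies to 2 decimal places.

Strategy I: R₀ = 0.58×265 + 0.31×260 + 0.19×231 + 0.10×112 = 289.3900
Strategy II: R₀ = 0.48×0 + 0.26×0 + 0.19×276 + 0.11×126 = 66.3000
Highest R₀: strategy I with 289.3900.

289.39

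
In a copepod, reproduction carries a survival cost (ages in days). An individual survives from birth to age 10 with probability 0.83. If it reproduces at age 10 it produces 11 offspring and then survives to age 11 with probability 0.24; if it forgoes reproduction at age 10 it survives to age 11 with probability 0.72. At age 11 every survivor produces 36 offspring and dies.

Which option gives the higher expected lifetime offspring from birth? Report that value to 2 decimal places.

breed at age 10: R₀ = 0.83 × (11 + 0.24 × 36) = 0.83 × 19.6400 = 16.3012
delay to age 11: R₀ = 0.83 × (0.72 × 36) = 0.83 × 25.9200 = 21.5136
Higher: delay to age 11 (21.5136).

21.51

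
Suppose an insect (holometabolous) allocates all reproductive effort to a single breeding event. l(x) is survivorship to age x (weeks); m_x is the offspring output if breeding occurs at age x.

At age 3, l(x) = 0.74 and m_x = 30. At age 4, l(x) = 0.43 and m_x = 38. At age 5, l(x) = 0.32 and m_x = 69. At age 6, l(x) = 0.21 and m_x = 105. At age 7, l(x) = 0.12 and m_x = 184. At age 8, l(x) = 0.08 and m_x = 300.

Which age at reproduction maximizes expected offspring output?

Expected offspring if breeding at age x = l(x) × m_x:
  age 3: 0.74 × 30 = 22.200
  age 4: 0.43 × 38 = 16.340
  age 5: 0.32 × 69 = 22.080
  age 6: 0.21 × 105 = 22.050
  age 7: 0.12 × 184 = 22.080
  age 8: 0.08 × 300 = 24.000
Maximum at age 8 (24.000).

8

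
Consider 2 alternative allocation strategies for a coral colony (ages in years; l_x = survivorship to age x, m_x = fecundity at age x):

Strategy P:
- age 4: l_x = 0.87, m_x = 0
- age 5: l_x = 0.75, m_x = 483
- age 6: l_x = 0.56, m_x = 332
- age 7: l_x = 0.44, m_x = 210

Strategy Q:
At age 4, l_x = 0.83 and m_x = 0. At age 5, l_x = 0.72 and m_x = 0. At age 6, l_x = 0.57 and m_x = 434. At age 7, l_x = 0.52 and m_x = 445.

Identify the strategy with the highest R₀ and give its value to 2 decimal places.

640.57

Strategy P: R₀ = 0.87×0 + 0.75×483 + 0.56×332 + 0.44×210 = 640.5700
Strategy Q: R₀ = 0.83×0 + 0.72×0 + 0.57×434 + 0.52×445 = 478.7800
Highest R₀: strategy P with 640.5700.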